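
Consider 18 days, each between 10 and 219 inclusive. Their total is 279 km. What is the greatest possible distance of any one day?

To make one day as large as possible, make the other 17 as small as possible.
The other 17 contribute at least 17 × 10 = 170, leaving at most 279 − 170 = 109.
Since 109 ≤ 219, this is achievable: one at 109 and 17 at 10.

109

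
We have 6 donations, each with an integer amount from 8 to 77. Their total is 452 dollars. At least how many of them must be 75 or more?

3

Suppose at most 6 − j of them reach 75; then j values are ≤ 74 and the rest ≤ 77.
The total is then ≤ 74·j + 77·(6 − j) = 462 − 3j. For this to be ≥ 452 we need j ≤ 3, so at least 6 − 3 = 3 must reach 75.
Exactly 3 works: 3 values at 77 and 3 at 74 total 453; lower one of the high values by 1 (still ≥ 75) to hit 452.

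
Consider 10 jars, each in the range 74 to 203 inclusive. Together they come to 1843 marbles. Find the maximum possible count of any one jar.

203

Maximizing one value means minimizing the remaining 9.
The other 9 contribute at least 9 × 74 = 666, leaving at most 1843 − 666 = 1177.
But each jar is capped at 203, so the maximum is 203.
Achievable: one at 203 and the other 9 totalling 1640, which fits since 9 × 74 ≤ 1640 ≤ 9 × 203.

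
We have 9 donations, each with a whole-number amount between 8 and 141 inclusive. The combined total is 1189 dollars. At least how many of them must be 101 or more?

8

Each value short of 101 is at most 100, costing at least 141 − 100 = 41 against the maximum total of 1269.
We can afford to lose at most 1269 − 1189 = 80, so at most ⌊80/41⌋ = 1 fall short, and at least 8 are ≥ 101.
Exactly 8 works: 8 values at 141 and 1 at 100 total 1228; lower one of the high values by 39 (still ≥ 101) to hit 1189.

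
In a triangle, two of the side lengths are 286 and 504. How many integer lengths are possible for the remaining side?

571

The triangle inequality gives |286 − 504| < c < 286 + 504, i.e. 218 < c < 790.
So c can be any integer from 219 to 789: 571 values.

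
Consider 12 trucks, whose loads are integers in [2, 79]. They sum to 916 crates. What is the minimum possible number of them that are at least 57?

11

Suppose at most 12 − j of them reach 57; then j values are ≤ 56 and the rest ≤ 79.
The total is then ≤ 56·j + 79·(12 − j) = 948 − 23j. For this to be ≥ 916 we need j ≤ 1, so at least 12 − 1 = 11 must reach 57.
Exactly 11 works: 11 values at 79 and 1 at 56 total 925; lower one of the high values by 9 (still ≥ 57) to hit 916.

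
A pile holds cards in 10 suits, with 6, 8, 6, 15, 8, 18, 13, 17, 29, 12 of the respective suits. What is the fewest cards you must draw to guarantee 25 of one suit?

128

In the worst case you take as many as possible of each suit without reaching 25: 6 + 8 + 6 + 15 + 8 + 18 + 13 + 17 + 24 + 12 = 127.
The next one must give 25 of some suit, so 127 + 1 = 128.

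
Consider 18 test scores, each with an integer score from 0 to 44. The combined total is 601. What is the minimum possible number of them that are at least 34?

Each value short of 34 is at most 33, costing at least 44 − 33 = 11 against the maximum total of 792.
We can afford to lose at most 792 − 601 = 191, so at most ⌊191/11⌋ = 17 fall short, and at least 1 are ≥ 34.
Exactly 1 works: 1 value at 44 and 17 at 33 total 605; lower one of the high values by 4 (still ≥ 34) to hit 601.

1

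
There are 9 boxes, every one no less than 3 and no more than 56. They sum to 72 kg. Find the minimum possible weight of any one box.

Minimizing one value means maximizing the remaining 8.
The other 8 can take up 8 × 56 = 448 ≥ 72 − 3, so one box can sit at its floor of 3.
Achievable: one at 3 and the other 8 totalling 69, which fits since 8 × 3 ≤ 69 ≤ 8 × 56.

3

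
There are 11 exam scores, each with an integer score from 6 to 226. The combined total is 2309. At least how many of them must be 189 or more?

7

Each value short of 189 is at most 188, costing at least 226 − 188 = 38 against the maximum total of 2486.
We can afford to lose at most 2486 − 2309 = 177, so at most ⌊177/38⌋ = 4 fall short, and at least 7 are ≥ 189.
Exactly 7 works: 7 values at 226 and 4 at 188 total 2334; lower one of the high values by 25 (still ≥ 189) to hit 2309.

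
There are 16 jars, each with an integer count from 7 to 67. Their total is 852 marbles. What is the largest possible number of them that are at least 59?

If k of the values are ≥ 59, the total is ≥ 59k + 7(16 − k).
Setting 59k + 7(16 − k) ≤ 852 gives 52k ≤ 740, so k ≤ 14.
k = 14 is achieved by 14 values at 59 and 2 at 7, total 840; add 12 to one value (staying below 59) to reach 852.

14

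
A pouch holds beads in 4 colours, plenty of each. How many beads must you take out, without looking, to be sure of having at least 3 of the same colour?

9

In the worst case you draw 2 of each of the 4 colours: 4 × 2 = 8.
One more forces 3 of some colour, so 8 + 1 = 9.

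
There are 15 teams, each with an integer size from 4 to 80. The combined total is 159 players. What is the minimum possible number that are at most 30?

12

Let j be the number exceeding 30. Then the total is ≥ 31·j + 4·(15 − j) = 60 + 27j.
So 27j ≤ 99 and j ≤ 3; hence at least 15 − 3 = 12 are ≤ 30.
Exactly 12 works: 12 values at 4 and 3 at 31 total 141; raise one of the low values by 18 (still ≤ 30) to hit 159.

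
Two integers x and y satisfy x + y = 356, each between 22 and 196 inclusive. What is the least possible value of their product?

31360

xy = x(356 − x) is concave in x, so over [160, 196] it is minimized at an endpoint.
At the endpoint x = 160, y = 356 − 160 = 196, so xy = 160 × 196 = 31360.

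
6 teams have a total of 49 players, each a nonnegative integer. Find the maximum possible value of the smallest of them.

If every one of the 6 were at least 9, the total would be at least 6 × 9 = 54 > 49.
Taking 5 copies of 8 and 1 copy of 9 gives exactly 49, so 8 is attained.

8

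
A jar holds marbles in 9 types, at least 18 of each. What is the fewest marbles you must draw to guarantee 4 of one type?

28

In the worst case you draw 3 of each of the 9 types: 9 × 3 = 27.
One more forces 4 of some type, so 27 + 1 = 28.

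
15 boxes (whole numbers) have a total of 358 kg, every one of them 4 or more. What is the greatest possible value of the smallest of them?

The average is 358/15 < 24, so some value is ≤ 23.
Equality holds with 2 values of 23 and 13 values of 24.

23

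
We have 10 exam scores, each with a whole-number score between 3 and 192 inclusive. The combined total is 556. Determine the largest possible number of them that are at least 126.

If k of the values are ≥ 126, the total is ≥ 126k + 3(10 − k).
Setting 126k + 3(10 − k) ≤ 556 gives 123k ≤ 526, so k ≤ 4.
k = 4 is achieved by 4 values at 126 and 6 at 3, total 522; add 34 to one value (staying below 126) to reach 556.

4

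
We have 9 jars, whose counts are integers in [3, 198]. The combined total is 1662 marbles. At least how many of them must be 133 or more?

Each value short of 133 is at most 132, costing at least 198 − 132 = 66 against the maximum total of 1782.
We can afford to lose at most 1782 − 1662 = 120, so at most ⌊120/66⌋ = 1 fall short, and at least 8 are ≥ 133.
Exactly 8 works: 8 values at 198 and 1 at 132 total 1716; lower one of the high values by 54 (still ≥ 133) to hit 1662.

8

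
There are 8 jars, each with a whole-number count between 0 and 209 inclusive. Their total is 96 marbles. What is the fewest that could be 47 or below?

6

If only k of them are at most 47, the other 8 − k are at least 48, so the total is at least (8 − k)·48 + k·0.
This is ≤ 96, so (8 − k)·48 + 0k ≤ 96, which gives k ≥ 6.
Exactly 6 works: 6 values at 0 and 2 at 48 total 96.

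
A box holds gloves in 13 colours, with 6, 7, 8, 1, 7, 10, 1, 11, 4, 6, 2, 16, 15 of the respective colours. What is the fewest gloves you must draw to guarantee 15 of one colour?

In the worst case you take as many as possible of each colour without reaching 15: 6 + 7 + 8 + 1 + 7 + 10 + 1 + 11 + 4 + 6 + 2 + 14 + 14 = 91.
The next one must give 15 of some colour, so 91 + 1 = 92.

92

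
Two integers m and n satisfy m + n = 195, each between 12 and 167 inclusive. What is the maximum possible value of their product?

mn = m(195 − m) is maximized when m is as near 195/2 as the bounds allow.
Taking m = 97 and n = 98 (both in [12, 167]) gives mn = 9506.

9506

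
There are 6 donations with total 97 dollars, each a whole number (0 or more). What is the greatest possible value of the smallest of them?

16

The 6 values sum to 97, so their minimum is at most ⌊97/6⌋ = 16.
Equality holds with 5 values of 16 and 1 value of 17.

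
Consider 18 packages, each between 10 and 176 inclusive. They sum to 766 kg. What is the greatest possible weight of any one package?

176

To make one package as large as possible, make the other 17 as small as possible.
The other 17 contribute at least 17 × 10 = 170, leaving at most 766 − 170 = 596.
But each package is capped at 176, so the maximum is 176.
Achievable: one at 176 and the other 17 totalling 590, which fits since 17 × 10 ≤ 590 ≤ 17 × 176.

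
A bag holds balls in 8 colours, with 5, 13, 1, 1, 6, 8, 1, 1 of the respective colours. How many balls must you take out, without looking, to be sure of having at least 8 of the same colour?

30

In the worst case you take as many as possible of each colour without reaching 8: 5 + 7 + 1 + 1 + 6 + 7 + 1 + 1 = 29.
The next one must give 8 of some colour, so 29 + 1 = 30.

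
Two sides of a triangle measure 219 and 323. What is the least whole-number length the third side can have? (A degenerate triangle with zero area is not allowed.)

The third side must exceed |219 − 323| = 104.
The smallest integer above 104 is 105.

105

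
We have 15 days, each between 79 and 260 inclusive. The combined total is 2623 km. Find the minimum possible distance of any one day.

To make one day as small as possible, make the other 14 as large as possible.
The other 14 can take up 14 × 260 = 3640 ≥ 2623 − 79, so one day can sit at its floor of 79.
Achievable: one at 79 and the other 14 totalling 2544, which fits since 14 × 79 ≤ 2544 ≤ 14 × 260.

79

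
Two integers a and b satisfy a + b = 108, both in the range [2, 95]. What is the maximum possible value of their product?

For a fixed sum, the product ab is largest when a and b are as close as possible.
Taking a = 54 and b = 54 (both in [2, 95]) gives ab = 2916.

2916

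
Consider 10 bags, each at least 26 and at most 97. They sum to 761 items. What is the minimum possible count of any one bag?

To make one bag as small as possible, make the other 9 as large as possible.
The other 9 can take up 9 × 97 = 873 ≥ 761 − 26, so one bag can sit at its floor of 26.
Achievable: one at 26 and the other 9 totalling 735, which fits since 9 × 26 ≤ 735 ≤ 9 × 97.

26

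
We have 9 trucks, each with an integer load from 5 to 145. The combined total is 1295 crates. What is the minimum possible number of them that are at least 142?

Each value short of 142 is at most 141, costing at least 145 − 141 = 4 against the maximum total of 1305.
We can afford to lose at most 1305 − 1295 = 10, so at most ⌊10/4⌋ = 2 fall short, and at least 7 are ≥ 142.
Exactly 7 works: 7 values at 145 and 2 at 141 total 1297; lower one of the high values by 2 (still ≥ 142) to hit 1295.

7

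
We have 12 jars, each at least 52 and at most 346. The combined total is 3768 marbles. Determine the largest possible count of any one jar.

346

To make one jar as large as possible, make the other 11 as small as possible.
The other 11 contribute at least 11 × 52 = 572, leaving at most 3768 − 572 = 3196.
But each jar is capped at 346, so the maximum is 346.
Achievable: one at 346 and the other 11 totalling 3422, which fits since 11 × 52 ≤ 3422 ≤ 11 × 346.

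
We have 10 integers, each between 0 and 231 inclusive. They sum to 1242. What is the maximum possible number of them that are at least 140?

8

If k of the values are ≥ 140, the total is ≥ 140k + 0(10 − k).
Setting 140k + 0(10 − k) ≤ 1242 gives 140k ≤ 1242, so k ≤ 8.
k = 8 is achieved by 8 values at 140 and 2 at 0, total 1120; add 122 to one value (staying below 140) to reach 1242.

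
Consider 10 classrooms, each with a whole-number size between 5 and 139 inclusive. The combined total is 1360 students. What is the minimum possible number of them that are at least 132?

Each value short of 132 is at most 131, costing at least 139 − 131 = 8 against the maximum total of 1390.
We can afford to lose at most 1390 − 1360 = 30, so at most ⌊30/8⌋ = 3 fall short, and at least 7 are ≥ 132.
Exactly 7 works: 7 values at 139 and 3 at 131 total 1366; lower one of the high values by 6 (still ≥ 132) to hit 1360.

7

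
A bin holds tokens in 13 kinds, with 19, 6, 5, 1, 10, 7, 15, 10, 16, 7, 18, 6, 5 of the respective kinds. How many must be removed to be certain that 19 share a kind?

125

In the worst case you take as many as possible of each kind without reaching 19: 18 + 6 + 5 + 1 + 10 + 7 + 15 + 10 + 16 + 7 + 18 + 6 + 5 = 124.
The next one must give 19 of some kind, so 124 + 1 = 125.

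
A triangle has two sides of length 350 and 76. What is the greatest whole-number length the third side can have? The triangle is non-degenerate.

425

The third side must be less than 350 + 76 = 426.
The largest integer below 426 is 425.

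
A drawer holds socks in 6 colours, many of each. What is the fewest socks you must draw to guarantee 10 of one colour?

You could draw 9 of every colour without reaching 10 of any — 54 in all.
One more forces 10 of some colour, so 54 + 1 = 55.

55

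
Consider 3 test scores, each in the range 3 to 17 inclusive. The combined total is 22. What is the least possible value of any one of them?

3

Minimizing one value means maximizing the remaining 2.
The other 2 can take up 2 × 17 = 34 ≥ 22 − 3, so one score can sit at its floor of 3.
Achievable: one at 3 and the other 2 totalling 19, which fits since 2 × 3 ≤ 19 ≤ 2 × 17.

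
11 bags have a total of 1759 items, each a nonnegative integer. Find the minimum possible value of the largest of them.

160

The 11 values sum to 1759, so their maximum is at least ⌈1759/11⌉ = 160.
Equality holds with 10 values of 160 and 1 value of 159.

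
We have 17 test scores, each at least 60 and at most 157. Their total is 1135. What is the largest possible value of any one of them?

157

Maximizing one value means minimizing the remaining 16.
The other 16 contribute at least 16 × 60 = 960, leaving at most 1135 − 960 = 175.
But each score is capped at 157, so the maximum is 157.
Achievable: one at 157 and the other 16 totalling 978, which fits since 16 × 60 ≤ 978 ≤ 16 × 157.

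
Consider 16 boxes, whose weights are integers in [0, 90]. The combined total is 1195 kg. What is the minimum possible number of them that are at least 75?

1

Suppose at most 16 − j of them reach 75; then j values are ≤ 74 and the rest ≤ 90.
The total is then ≤ 74·j + 90·(16 − j) = 1440 − 16j. For this to be ≥ 1195 we need j ≤ 15, so at least 16 − 15 = 1 must reach 75.
Exactly 1 works: 1 value at 90 and 15 at 74 total 1200; lower one of the high values by 5 (still ≥ 75) to hit 1195.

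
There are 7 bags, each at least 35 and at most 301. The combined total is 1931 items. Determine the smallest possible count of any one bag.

125

Minimizing one value means maximizing the remaining 6.
The other 6 contribute at most 6 × 301 = 1806, leaving at least 1931 − 1806 = 125.
Since 125 ≥ 35, this is achievable: one at 125 and 6 at 301.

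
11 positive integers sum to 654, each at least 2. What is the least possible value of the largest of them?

60

Some value must be at least ⌈654/11⌉ = 60, since 11 × 59 = 649 < 654.
Taking 6 copies of 59 and 5 copies of 60 gives exactly 654, so 60 is attained.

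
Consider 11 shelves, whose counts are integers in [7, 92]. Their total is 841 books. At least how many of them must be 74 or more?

Each value short of 74 is at most 73, costing at least 92 − 73 = 19 against the maximum total of 1012.
We can afford to lose at most 1012 − 841 = 171, so at most ⌊171/19⌋ = 9 fall short, and at least 2 are ≥ 74.
Exactly 2 works: 2 values at 92 and 9 at 73 total 841.

2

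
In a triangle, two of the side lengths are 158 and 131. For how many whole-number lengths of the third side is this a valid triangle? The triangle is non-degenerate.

The triangle inequality gives |158 − 131| < c < 158 + 131, i.e. 27 < c < 289.
So c can be any integer from 28 to 288: 261 values.

261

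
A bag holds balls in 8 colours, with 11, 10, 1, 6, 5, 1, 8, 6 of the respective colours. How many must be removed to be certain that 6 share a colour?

In the worst case you take as many as possible of each colour without reaching 6: 5 + 5 + 1 + 5 + 5 + 1 + 5 + 5 = 32.
The next one must give 6 of some colour, so 32 + 1 = 33.

33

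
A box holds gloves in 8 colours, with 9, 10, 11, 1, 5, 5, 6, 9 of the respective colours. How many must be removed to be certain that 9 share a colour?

In the worst case you take as many as possible of each colour without reaching 9: 8 + 8 + 8 + 1 + 5 + 5 + 6 + 8 = 49.
The next one must give 9 of some colour, so 49 + 1 = 50.

50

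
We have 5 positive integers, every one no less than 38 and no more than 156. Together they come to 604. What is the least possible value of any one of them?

To make one integer as small as possible, make the other 4 as large as possible.
The other 4 can take up 4 × 156 = 624 ≥ 604 − 38, so one integer can sit at its floor of 38.
Achievable: one at 38 and the other 4 totalling 566, which fits since 4 × 38 ≤ 566 ≤ 4 × 156.

38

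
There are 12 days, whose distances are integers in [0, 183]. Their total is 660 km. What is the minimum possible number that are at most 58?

Each value above 58 is at least 59, contributing at least 59 − 0 = 59 above the floor 0.
The sum exceeds the floor total 0 by 660, so at most ⌊660/59⌋ = 11 exceed 58, and at least 1 are ≤ 58.
Exactly 1 works: 1 value at 0 and 11 at 59 total 649; raise one of the low values by 11 (still ≤ 58) to hit 660.

1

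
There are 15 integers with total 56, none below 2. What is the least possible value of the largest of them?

4

If every one of the 15 were at most 3, the total would be at most 15 × 3 = 45 < 56.
Achievable: 11 of them at 4 and 4 at 3 total 56.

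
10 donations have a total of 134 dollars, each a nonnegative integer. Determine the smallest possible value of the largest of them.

If every one of the 10 were at most 13, the total would be at most 10 × 13 = 130 < 134.
Equality holds with 4 values of 14 and 6 values of 13.

14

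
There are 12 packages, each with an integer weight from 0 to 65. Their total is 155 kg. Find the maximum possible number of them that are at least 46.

Suppose k of them are at least 46. Those contribute at least 46 each and the other 12 − k at least 0 each.
So the total is at least 46k + 0(12 − k) = 0 + 46k. This must be ≤ 155, giving k ≤ 3.
k = 3 is achieved by 3 values at 46 and 9 at 0, total 138; add 17 to one value (staying below 46) to reach 155.

3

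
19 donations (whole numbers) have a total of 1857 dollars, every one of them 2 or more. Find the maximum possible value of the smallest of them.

If every one of the 19 were at least 98, the total would be at least 19 × 98 = 1862 > 1857.
Achievable: 5 of them at 97 and 14 at 98 total 1857.

97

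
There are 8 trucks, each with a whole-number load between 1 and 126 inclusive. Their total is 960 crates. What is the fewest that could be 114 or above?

Each value short of 114 is at most 113, costing at least 126 − 113 = 13 against the maximum total of 1008.
We can afford to lose at most 1008 − 960 = 48, so at most ⌊48/13⌋ = 3 fall short, and at least 5 are ≥ 114.
Exactly 5 works: 5 values at 126 and 3 at 113 total 969; lower one of the high values by 9 (still ≥ 114) to hit 960.

5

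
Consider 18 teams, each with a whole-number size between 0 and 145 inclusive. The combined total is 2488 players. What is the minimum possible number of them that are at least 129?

Each value short of 129 is at most 128, costing at least 145 − 128 = 17 against the maximum total of 2610.
We can afford to lose at most 2610 − 2488 = 122, so at most ⌊122/17⌋ = 7 fall short, and at least 11 are ≥ 129.
Exactly 11 works: 11 values at 145 and 7 at 128 total 2491; lower one of the high values by 3 (still ≥ 129) to hit 2488.

11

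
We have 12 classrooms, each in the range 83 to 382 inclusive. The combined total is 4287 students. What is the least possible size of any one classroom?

85

To make one classroom as small as possible, make the other 11 as large as possible.
The other 11 contribute at most 11 × 382 = 4202, leaving at least 4287 − 4202 = 85.
Since 85 ≥ 83, this is achievable: one at 85 and 11 at 382.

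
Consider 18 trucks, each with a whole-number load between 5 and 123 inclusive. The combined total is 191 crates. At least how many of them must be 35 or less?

15

Each value above 35 is at least 36, contributing at least 36 − 5 = 31 above the floor 5.
The sum exceeds the floor total 90 by 101, so at most ⌊101/31⌋ = 3 exceed 35, and at least 15 are ≤ 35.
Exactly 15 works: 15 values at 5 and 3 at 36 total 183; raise one of the low values by 8 (still ≤ 35) to hit 191.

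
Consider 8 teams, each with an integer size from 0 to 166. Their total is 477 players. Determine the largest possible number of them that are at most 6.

Each value at 6 or below falls at least 166 − 6 = 160 short of the ceiling 166.
The ceiling total is 8 × 166 = 1328, and we need 477, so at most ⌊(1328 − 477)/160⌋ = 5 can be that low.
k = 5 is achieved by 5 values at 6 and 3 at 166, total 528; lower one of the 166's by 51 (still > 6) to reach 477.

5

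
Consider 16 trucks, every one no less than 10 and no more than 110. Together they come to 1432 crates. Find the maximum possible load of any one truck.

Maximizing one value means minimizing the remaining 15.
The other 15 contribute at least 15 × 10 = 150, leaving at most 1432 − 150 = 1282.
But each truck is capped at 110, so the maximum is 110.
Achievable: one at 110 and the other 15 totalling 1322, which fits since 15 × 10 ≤ 1322 ≤ 15 × 110.

110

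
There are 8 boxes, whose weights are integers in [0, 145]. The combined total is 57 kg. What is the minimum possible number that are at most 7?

Each value above 7 is at least 8, contributing at least 8 − 0 = 8 above the floor 0.
The sum exceeds the floor total 0 by 57, so at most ⌊57/8⌋ = 7 exceed 7, and at least 1 are ≤ 7.
Exactly 1 works: 1 value at 0 and 7 at 8 total 56; raise one of the low values by 1 (still ≤ 7) to hit 57.

1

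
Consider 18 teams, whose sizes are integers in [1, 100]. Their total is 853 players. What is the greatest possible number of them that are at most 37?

Each value at 37 or below falls at least 100 − 37 = 63 short of the ceiling 100.
The ceiling total is 18 × 100 = 1800, and we need 853, so at most ⌊(1800 − 853)/63⌋ = 15 can be that low.
k = 15 is achieved by 15 values at 37 and 3 at 100, total 855; lower one of the 100's by 2 (still > 37) to reach 853.

15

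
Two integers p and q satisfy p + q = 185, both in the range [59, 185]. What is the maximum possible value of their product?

pq = p(185 − p) is maximized when p is as near 185/2 as the bounds allow.
Taking p = 92 and q = 93 (both in [59, 185]) gives pq = 8556.

8556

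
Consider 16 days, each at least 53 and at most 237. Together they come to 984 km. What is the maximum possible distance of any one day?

189

To make one day as large as possible, make the other 15 as small as possible.
The other 15 contribute at least 15 × 53 = 795, leaving at most 984 − 795 = 189.
Since 189 ≤ 237, this is achievable: one at 189 and 15 at 53.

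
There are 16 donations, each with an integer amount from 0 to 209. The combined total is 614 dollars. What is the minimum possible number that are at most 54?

5

Each value above 54 is at least 55, contributing at least 55 − 0 = 55 above the floor 0.
The sum exceeds the floor total 0 by 614, so at most ⌊614/55⌋ = 11 exceed 54, and at least 5 are ≤ 54.
Exactly 5 works: 5 values at 0 and 11 at 55 total 605; raise one of the low values by 9 (still ≤ 54) to hit 614.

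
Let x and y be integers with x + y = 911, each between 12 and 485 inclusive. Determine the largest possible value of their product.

For a fixed sum, the product xy is largest when x and y are as close as possible.
Taking x = 455 and y = 456 (both in [12, 485]) gives xy = 207480.

207480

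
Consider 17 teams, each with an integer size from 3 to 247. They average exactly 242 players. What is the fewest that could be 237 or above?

The total is 17 × 242 = 4114.
Suppose at most 17 − j of them reach 237; then j values are ≤ 236 and the rest ≤ 247.
The total is then ≤ 236·j + 247·(17 − j) = 4199 − 11j. For this to be ≥ 4114 we need j ≤ 7, so at least 17 − 7 = 10 must reach 237.
Exactly 10 works: 10 values at 247 and 7 at 236 total 4122; lower one of the high values by 8 (still ≥ 237) to hit 4114.

10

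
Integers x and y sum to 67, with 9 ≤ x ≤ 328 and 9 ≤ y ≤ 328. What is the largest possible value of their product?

For a fixed sum, the product xy is largest when x and y are as close as possible.
Taking x = 33 and y = 34 (both in [9, 328]) gives xy = 1122.

1122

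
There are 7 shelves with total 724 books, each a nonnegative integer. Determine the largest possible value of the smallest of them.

The 7 values sum to 724, so their minimum is at most ⌊724/7⌋ = 103.
Taking 4 copies of 103 and 3 copies of 104 gives exactly 724, so 103 is attained.

103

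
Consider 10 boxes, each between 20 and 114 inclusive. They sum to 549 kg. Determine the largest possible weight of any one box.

To make one box as large as possible, make the other 9 as small as possible.
The other 9 contribute at least 9 × 20 = 180, leaving at most 549 − 180 = 369.
But each box is capped at 114, so the maximum is 114.
Achievable: one at 114 and the other 9 totalling 435, which fits since 9 × 20 ≤ 435 ≤ 9 × 114.

114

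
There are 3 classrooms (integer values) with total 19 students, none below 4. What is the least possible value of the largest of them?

Some value must be at least ⌈19/3⌉ = 7, since 3 × 6 = 18 < 19.
Taking 2 copies of 6 and 1 copy of 7 gives exactly 19, so 7 is attained.

7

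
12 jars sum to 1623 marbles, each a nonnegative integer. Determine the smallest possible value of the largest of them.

136

The average is 1623/12 > 135, so not all 12 can be 135 or less; the largest is ≥ 136.
Achievable: 3 of them at 136 and 9 at 135 total 1623.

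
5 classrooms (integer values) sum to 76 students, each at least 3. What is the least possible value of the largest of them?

The 5 values sum to 76, so their maximum is at least ⌈76/5⌉ = 16.
Achievable: 1 of them at 16 and 4 at 15 total 76.

16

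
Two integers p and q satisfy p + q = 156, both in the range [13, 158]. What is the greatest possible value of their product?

pq = p(156 − p) is maximized when p is as near 156/2 as the bounds allow.
Taking p = 78 and q = 78 (both in [13, 158]) gives pq = 6084.

6084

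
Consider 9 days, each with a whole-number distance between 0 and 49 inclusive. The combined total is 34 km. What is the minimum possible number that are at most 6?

5

Each value above 6 is at least 7, contributing at least 7 − 0 = 7 above the floor 0.
The sum exceeds the floor total 0 by 34, so at most ⌊34/7⌋ = 4 exceed 6, and at least 5 are ≤ 6.
Exactly 5 works: 5 values at 0 and 4 at 7 total 28; raise one of the low values by 6 (still ≤ 6) to hit 34.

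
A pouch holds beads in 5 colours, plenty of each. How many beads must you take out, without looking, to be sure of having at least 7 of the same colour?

You could draw 6 of every colour without reaching 7 of any — 30 in all.
One more forces 7 of some colour, so 30 + 1 = 31.

31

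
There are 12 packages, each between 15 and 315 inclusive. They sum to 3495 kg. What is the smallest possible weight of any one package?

Minimizing one value means maximizing the remaining 11.
The other 11 contribute at most 11 × 315 = 3465, leaving at least 3495 − 3465 = 30.
Since 30 ≥ 15, this is achievable: one at 30 and 11 at 315.

30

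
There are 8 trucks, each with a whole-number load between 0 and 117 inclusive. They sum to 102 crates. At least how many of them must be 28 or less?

5

Let j be the number exceeding 28. Then the total is ≥ 29·j + 0·(8 − j) = 0 + 29j.
So 29j ≤ 102 and j ≤ 3; hence at least 8 − 3 = 5 are ≤ 28.
Exactly 5 works: 5 values at 0 and 3 at 29 total 87; raise one of the low values by 15 (still ≤ 28) to hit 102.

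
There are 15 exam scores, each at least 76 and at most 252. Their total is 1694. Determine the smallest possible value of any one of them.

76

To make one score as small as possible, make the other 14 as large as possible.
The other 14 can take up 14 × 252 = 3528 ≥ 1694 − 76, so one score can sit at its floor of 76.
Achievable: one at 76 and the other 14 totalling 1618, which fits since 14 × 76 ≤ 1618 ≤ 14 × 252.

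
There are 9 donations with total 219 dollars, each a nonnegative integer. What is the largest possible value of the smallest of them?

If every one of the 9 were at least 25, the total would be at least 9 × 25 = 225 > 219.
Achievable: 6 of them at 24 and 3 at 25 total 219.

24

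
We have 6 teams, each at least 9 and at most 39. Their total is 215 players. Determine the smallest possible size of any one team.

20

To make one team as small as possible, make the other 5 as large as possible.
The other 5 contribute at most 5 × 39 = 195, leaving at least 215 − 195 = 20.
Since 20 ≥ 9, this is achievable: one at 20 and 5 at 39.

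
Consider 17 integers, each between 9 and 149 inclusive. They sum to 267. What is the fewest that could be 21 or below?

Each value above 21 is at least 22, contributing at least 22 − 9 = 13 above the floor 9.
The sum exceeds the floor total 153 by 114, so at most ⌊114/13⌋ = 8 exceed 21, and at least 9 are ≤ 21.
Exactly 9 works: 9 values at 9 and 8 at 22 total 257; raise one of the low values by 10 (still ≤ 21) to hit 267.

9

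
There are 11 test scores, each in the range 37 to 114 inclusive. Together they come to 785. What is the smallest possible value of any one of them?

37

Minimizing one value means maximizing the remaining 10.
The other 10 can take up 10 × 114 = 1140 ≥ 785 − 37, so one score can sit at its floor of 37.
Achievable: one at 37 and the other 10 totalling 748, which fits since 10 × 37 ≤ 748 ≤ 10 × 114.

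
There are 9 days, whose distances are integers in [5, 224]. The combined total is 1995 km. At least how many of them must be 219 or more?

6

If only k of them are at least 219, the other 9 − k are at most 218, so the total is at most k·224 + (9 − k)·218.
This must reach 1995, so k·224 + (9 − k)·218 ≥ 1995, giving k ≥ 6.
Exactly 6 works: 6 values at 224 and 3 at 218 total 1998; lower one of the high values by 3 (still ≥ 219) to hit 1995.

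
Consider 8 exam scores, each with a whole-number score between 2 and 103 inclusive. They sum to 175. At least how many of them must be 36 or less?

Each value above 36 is at least 37, contributing at least 37 − 2 = 35 above the floor 2.
The sum exceeds the floor total 16 by 159, so at most ⌊159/35⌋ = 4 exceed 36, and at least 4 are ≤ 36.
Exactly 4 works: 4 values at 2 and 4 at 37 total 156; raise one of the low values by 19 (still ≤ 36) to hit 175.

4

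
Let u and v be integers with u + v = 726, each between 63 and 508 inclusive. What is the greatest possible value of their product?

For a fixed sum, the product uv is largest when u and v are as close as possible.
Taking u = 363 and v = 363 (both in [63, 508]) gives uv = 131769.

131769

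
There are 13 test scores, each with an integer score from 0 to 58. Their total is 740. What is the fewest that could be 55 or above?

10

If only k of them are at least 55, the other 13 − k are at most 54, so the total is at most k·58 + (13 − k)·54.
This must reach 740, so k·58 + (13 − k)·54 ≥ 740, giving k ≥ 10.
Exactly 10 works: 10 values at 58 and 3 at 54 total 742; lower one of the high values by 2 (still ≥ 55) to hit 740.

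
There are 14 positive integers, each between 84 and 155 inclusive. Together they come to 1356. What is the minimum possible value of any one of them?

84

Minimizing one value means maximizing the remaining 13.
The other 13 can take up 13 × 155 = 2015 ≥ 1356 − 84, so one integer can sit at its floor of 84.
Achievable: one at 84 and the other 13 totalling 1272, which fits since 13 × 84 ≤ 1272 ≤ 13 × 155.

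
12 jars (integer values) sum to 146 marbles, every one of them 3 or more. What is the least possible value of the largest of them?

The average is 146/12 > 12, so not all 12 can be 12 or less; the largest is ≥ 13.
Achievable: 2 of them at 13 and 10 at 12 total 146.

13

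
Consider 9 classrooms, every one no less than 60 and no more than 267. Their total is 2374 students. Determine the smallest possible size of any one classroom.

238

Minimizing one value means maximizing the remaining 8.
The other 8 contribute at most 8 × 267 = 2136, leaving at least 2374 − 2136 = 238.
Since 238 ≥ 60, this is achievable: one at 238 and 8 at 267.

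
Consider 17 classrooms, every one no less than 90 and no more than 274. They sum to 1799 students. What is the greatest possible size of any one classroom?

274

To make one classroom as large as possible, make the other 16 as small as possible.
The other 16 contribute at least 16 × 90 = 1440, leaving at most 1799 − 1440 = 359.
But each classroom is capped at 274, so the maximum is 274.
Achievable: one at 274 and the other 16 totalling 1525, which fits since 16 × 90 ≤ 1525 ≤ 16 × 274.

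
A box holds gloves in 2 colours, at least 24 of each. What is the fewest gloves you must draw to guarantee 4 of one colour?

7

In the worst case you draw 3 of each of the 2 colours: 2 × 3 = 6.
One more forces 4 of some colour, so 6 + 1 = 7.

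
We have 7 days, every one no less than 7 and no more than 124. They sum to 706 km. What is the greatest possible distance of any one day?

To make one day as large as possible, make the other 6 as small as possible.
The other 6 contribute at least 6 × 7 = 42, leaving at most 706 − 42 = 664.
But each day is capped at 124, so the maximum is 124.
Achievable: one at 124 and the other 6 totalling 582, which fits since 6 × 7 ≤ 582 ≤ 6 × 124.

124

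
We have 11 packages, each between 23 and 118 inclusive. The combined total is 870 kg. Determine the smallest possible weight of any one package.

To make one package as small as possible, make the other 10 as large as possible.
The other 10 can take up 10 × 118 = 1180 ≥ 870 − 23, so one package can sit at its floor of 23.
Achievable: one at 23 and the other 10 totalling 847, which fits since 10 × 23 ≤ 847 ≤ 10 × 118.

23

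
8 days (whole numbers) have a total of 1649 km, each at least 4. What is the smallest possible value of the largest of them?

207

The 8 values sum to 1649, so their maximum is at least ⌈1649/8⌉ = 207.
Taking 7 copies of 206 and 1 copy of 207 gives exactly 1649, so 207 is attained.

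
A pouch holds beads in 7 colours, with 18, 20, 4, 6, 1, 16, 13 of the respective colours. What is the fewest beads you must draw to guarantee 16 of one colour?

70

In the worst case you take as many as possible of each colour without reaching 16: 15 + 15 + 4 + 6 + 1 + 15 + 13 = 69.
The next one must give 16 of some colour, so 69 + 1 = 70.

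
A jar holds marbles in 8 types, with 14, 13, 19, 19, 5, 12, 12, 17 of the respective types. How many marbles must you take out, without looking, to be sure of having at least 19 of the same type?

110

In the worst case you take as many as possible of each type without reaching 19: 14 + 13 + 18 + 18 + 5 + 12 + 12 + 17 = 109.
The next one must give 19 of some type, so 109 + 1 = 110.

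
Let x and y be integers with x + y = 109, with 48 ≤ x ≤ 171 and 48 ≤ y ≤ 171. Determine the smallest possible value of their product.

2928

xy = x(109 − x) is concave in x, so over [48, 61] it is minimized at an endpoint.
At the endpoint x = 48, y = 109 − 48 = 61, so xy = 48 × 61 = 2928.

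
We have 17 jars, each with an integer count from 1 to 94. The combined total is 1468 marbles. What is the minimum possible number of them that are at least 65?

Each value short of 65 is at most 64, costing at least 94 − 64 = 30 against the maximum total of 1598.
We can afford to lose at most 1598 − 1468 = 130, so at most ⌊130/30⌋ = 4 fall short, and at least 13 are ≥ 65.
Exactly 13 works: 13 values at 94 and 4 at 64 total 1478; lower one of the high values by 10 (still ≥ 65) to hit 1468.

13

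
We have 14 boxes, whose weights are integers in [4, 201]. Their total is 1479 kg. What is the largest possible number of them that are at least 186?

With k values at 186 or above and the rest at least 4, the sum is at least 56 + 182k.
Since the sum is 1479, we need 182k ≤ 1423, i.e. k ≤ 7.
k = 7 is achieved by 7 values at 186 and 7 at 4, total 1330; add 149 to one value (staying below 186) to reach 1479.

7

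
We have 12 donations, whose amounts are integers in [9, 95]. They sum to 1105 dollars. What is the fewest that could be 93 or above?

1

Each value short of 93 is at most 92, costing at least 95 − 92 = 3 against the maximum total of 1140.
We can afford to lose at most 1140 − 1105 = 35, so at most ⌊35/3⌋ = 11 fall short, and at least 1 are ≥ 93.
Exactly 1 works: 1 value at 95 and 11 at 92 total 1107; lower one of the high values by 2 (still ≥ 93) to hit 1105.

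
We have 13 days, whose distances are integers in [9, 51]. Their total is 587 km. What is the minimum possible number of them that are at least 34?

Each value short of 34 is at most 33, costing at least 51 − 33 = 18 against the maximum total of 663.
We can afford to lose at most 663 − 587 = 76, so at most ⌊76/18⌋ = 4 fall short, and at least 9 are ≥ 34.
Exactly 9 works: 9 values at 51 and 4 at 33 total 591; lower one of the high values by 4 (still ≥ 34) to hit 587.

9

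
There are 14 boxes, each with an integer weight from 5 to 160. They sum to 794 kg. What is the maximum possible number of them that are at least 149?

5

If k of the values are ≥ 149, the total is ≥ 149k + 5(14 − k).
Setting 149k + 5(14 − k) ≤ 794 gives 144k ≤ 724, so k ≤ 5.
k = 5 is achieved by 5 values at 149 and 9 at 5, total 790; add 4 to one value (staying below 149) to reach 794.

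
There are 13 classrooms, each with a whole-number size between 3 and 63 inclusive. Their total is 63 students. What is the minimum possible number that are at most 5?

5

If only k of them are at most 5, the other 13 − k are at least 6, so the total is at least (13 − k)·6 + k·3.
This is ≤ 63, so (13 − k)·6 + 3k ≤ 63, which gives k ≥ 5.
Exactly 5 works: 5 values at 3 and 8 at 6 total 63.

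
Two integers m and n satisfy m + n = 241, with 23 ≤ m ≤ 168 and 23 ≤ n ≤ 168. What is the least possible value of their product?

mn = m(241 − m) is concave in m, so over [73, 168] it is minimized at an endpoint.
The extreme feasible split is m = 73, n = 168, giving mn = 12264.

12264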